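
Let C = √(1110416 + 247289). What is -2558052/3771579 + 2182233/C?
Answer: -121812/179599 + 2182233*√1357705/1357705 ≈ 1872.2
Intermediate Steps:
C = √1357705 ≈ 1165.2
-2558052/3771579 + 2182233/C = -2558052/3771579 + 2182233/(√1357705) = -2558052*1/3771579 + 2182233*(√1357705/1357705) = -121812/179599 + 2182233*√1357705/1357705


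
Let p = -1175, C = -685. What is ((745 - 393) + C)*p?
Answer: 391275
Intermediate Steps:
((745 - 393) + C)*p = ((745 - 393) - 685)*(-1175) = (352 - 685)*(-1175) = -333*(-1175) = 391275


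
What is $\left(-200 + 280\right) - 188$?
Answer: $-108$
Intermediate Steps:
$\left(-200 + 280\right) - 188 = 80 - 188 = -108$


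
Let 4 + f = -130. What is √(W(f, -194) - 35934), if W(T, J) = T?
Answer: 2*I*√9017 ≈ 189.92*I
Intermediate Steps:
f = -134 (f = -4 - 130 = -134)
√(W(f, -194) - 35934) = √(-134 - 35934) = √(-36068) = 2*I*√9017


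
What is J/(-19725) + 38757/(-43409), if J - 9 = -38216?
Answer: 894045838/856242525 ≈ 1.0441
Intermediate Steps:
J = -38207 (J = 9 - 38216 = -38207)
J/(-19725) + 38757/(-43409) = -38207/(-19725) + 38757/(-43409) = -38207*(-1/19725) + 38757*(-1/43409) = 38207/19725 - 38757/43409 = 894045838/856242525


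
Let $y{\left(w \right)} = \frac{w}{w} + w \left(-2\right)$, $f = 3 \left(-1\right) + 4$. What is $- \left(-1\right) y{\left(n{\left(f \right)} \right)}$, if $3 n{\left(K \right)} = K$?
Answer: $\frac{1}{3} \approx 0.33333$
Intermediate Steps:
$f = 1$ ($f = -3 + 4 = 1$)
$n{\left(K \right)} = \frac{K}{3}$
$y{\left(w \right)} = 1 - 2 w$
$- \left(-1\right) y{\left(n{\left(f \right)} \right)} = - \left(-1\right) \left(1 - 2 \cdot \frac{1}{3} \cdot 1\right) = - \left(-1\right) \left(1 - \frac{2}{3}\right) = - \frac{-1}{3} = \left(-1\right) \left(- \frac{1}{3}\right) = \frac{1}{3}$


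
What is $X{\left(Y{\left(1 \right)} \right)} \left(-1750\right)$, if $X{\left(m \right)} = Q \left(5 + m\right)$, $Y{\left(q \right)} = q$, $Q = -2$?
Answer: $21000$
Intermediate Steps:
$X{\left(m \right)} = -10 - 2 m$ ($X{\left(m \right)} = - 2 \left(5 + m\right) = -10 - 2 m$)
$X{\left(Y{\left(1 \right)} \right)} \left(-1750\right) = \left(-10 - 2\right) \left(-1750\right) = \left(-12\right) \left(-1750\right) = 21000$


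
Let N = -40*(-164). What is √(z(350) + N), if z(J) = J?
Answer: √6910 ≈ 83.126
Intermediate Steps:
N = 6560
√(z(350) + N) = √(350 + 6560) = √6910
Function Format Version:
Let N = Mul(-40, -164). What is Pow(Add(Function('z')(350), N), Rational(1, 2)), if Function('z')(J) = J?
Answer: Pow(6910, Rational(1, 2)) ≈ 83.126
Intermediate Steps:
N = 6560
Pow(Add(Function('z')(350), N), Rational(1, 2)) = Pow(Add(350, 6560), Rational(1, 2)) = Pow(6910, Rational(1, 2))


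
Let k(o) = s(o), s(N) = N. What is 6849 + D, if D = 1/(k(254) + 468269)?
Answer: 3208914028/468523 ≈ 6849.0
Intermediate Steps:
k(o) = o
D = 1/468523 (D = 1/(254 + 468269) = 1/468523 ≈ 2.1344e-6)
6849 + D = 6849 + 1/468523 = 3208914028/468523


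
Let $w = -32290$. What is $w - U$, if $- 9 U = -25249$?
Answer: $- \frac{315859}{9} \approx -35095.0$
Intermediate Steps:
$U = \frac{25249}{9}$ ($U = \left(- \frac{1}{9}\right) \left(-25249\right) = \frac{25249}{9} \approx 2805.4$)
$w - U = -32290 - \frac{25249}{9} = - \frac{315859}{9}$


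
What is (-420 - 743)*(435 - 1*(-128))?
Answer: -654769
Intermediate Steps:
(-420 - 743)*(435 - 1*(-128)) = -1163*(435 + 128) = -1163*563 = -654769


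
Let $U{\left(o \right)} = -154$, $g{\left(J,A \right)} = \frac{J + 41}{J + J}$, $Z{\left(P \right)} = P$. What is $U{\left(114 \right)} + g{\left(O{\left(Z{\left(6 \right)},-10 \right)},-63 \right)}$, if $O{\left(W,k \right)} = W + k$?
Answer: $- \frac{1269}{8} \approx -158.63$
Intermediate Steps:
$g{\left(J,A \right)} = \frac{41 + J}{2 J}$
$U{\left(114 \right)} + g{\left(O{\left(Z{\left(6 \right)},-10 \right)},-63 \right)} = -154 + \frac{41 + \left(6 - 10\right)}{2 \left(6 - 10\right)} = -154 + \frac{41 - 4}{2 \left(-4\right)} = -154 + \frac{1}{2} \left(- \frac{1}{4}\right) 37 = -154 - \frac{37}{8} = - \frac{1269}{8}$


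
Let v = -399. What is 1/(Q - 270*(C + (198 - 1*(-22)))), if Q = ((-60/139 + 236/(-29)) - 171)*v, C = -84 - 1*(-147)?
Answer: -4031/19194555 ≈ -0.00021001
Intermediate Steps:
C = 63 (C = -84 + 147 = 63)
Q = 288814155/4031 (Q = ((-60/139 + 236/(-29)) - 171)*(-399) = ((-60*1/139 + 236*(-1/29)) - 171)*(-399) = ((-60/139 - 236/29) - 171)*(-399) = (-34544/4031 - 171)*(-399) = -723845/4031*(-399) = 288814155/4031 ≈ 71648.)
1/(Q - 270*(C + (198 - 1*(-22)))) = 1/(288814155/4031 - 270*(63 + (198 - 1*(-22)))) = 1/(288814155/4031 - 270*(63 + (198 + 22))) = 1/(288814155/4031 - 270*(63 + 220)) = 1/(288814155/4031 - 270*283) = 1/(288814155/4031 - 76410) = 1/(-19194555/4031) = -4031/19194555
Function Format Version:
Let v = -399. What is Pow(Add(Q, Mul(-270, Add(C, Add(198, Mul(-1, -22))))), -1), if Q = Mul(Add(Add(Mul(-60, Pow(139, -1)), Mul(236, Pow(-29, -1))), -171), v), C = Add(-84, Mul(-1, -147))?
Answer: Rational(-4031, 19194555) ≈ -0.00021001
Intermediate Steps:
C = 63 (C = Add(-84, 147) = 63)
Q = Rational(288814155, 4031) (Q = Mul(Add(Add(Mul(-60, Pow(139, -1)), Mul(236, Pow(-29, -1))), -171), -399) = Mul(Add(Add(Mul(-60, Rational(1, 139)), Mul(236, Rational(-1, 29))), -171), -399) = Mul(Add(Add(Rational(-60, 139), Rational(-236, 29)), -171), -399) = Mul(Add(Rational(-34544, 4031), -171), -399) = Mul(Rational(-723845, 4031), -399) = Rational(288814155, 4031) ≈ 71648.)
Pow(Add(Q, Mul(-270, Add(C, Add(198, Mul(-1, -22))))), -1) = Pow(Add(Rational(288814155, 4031), Mul(-270, Add(63, Add(198, Mul(-1, -22))))), -1) = Pow(Add(Rational(288814155, 4031), Mul(-270, Add(63, Add(198, 22)))), -1) = Pow(Add(Rational(288814155, 4031), Mul(-270, Add(63, 220))), -1) = Pow(Add(Rational(288814155, 4031), Mul(-270, 283)), -1) = Pow(Add(Rational(288814155, 4031), -76410), -1) = Pow(Rational(-19194555, 4031), -1) = Rational(-4031, 19194555)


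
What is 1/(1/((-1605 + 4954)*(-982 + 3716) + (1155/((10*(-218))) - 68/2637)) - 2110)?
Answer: -10527136408717/22212257821243138 ≈ -0.00047393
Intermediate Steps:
1/(1/((-1605 + 4954)*(-982 + 3716) + (1155/((10*(-218))) - 68/2637)) - 2110) = 1/(1/(3349*2734 + (1155/(-2180) - 68*1/2637)) - 2110) = 1/(1/(9156166 + (1155*(-1/2180) - 68/2637)) - 2110) = 1/(1/(9156166 + (-231/436 - 68/2637)) - 2110) = 1/(1/(9156166 - 638795/1149732) - 2110) = 1/(1/(10527136408717/1149732) - 2110) = 1/(1149732/10527136408717 - 2110) = 1/(-22212257821243138/10527136408717) = -10527136408717/22212257821243138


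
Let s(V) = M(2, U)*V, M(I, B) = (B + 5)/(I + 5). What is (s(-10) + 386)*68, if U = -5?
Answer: 26248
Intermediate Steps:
M(I, B) = (5 + B)/(5 + I)
s(V) = 0 (s(V) = ((5 - 5)/(5 + 2))*V = (0/7)*V = ((1/7)*0)*V = 0*V = 0)
(s(-10) + 386)*68 = (0 + 386)*68 = 386*68 = 26248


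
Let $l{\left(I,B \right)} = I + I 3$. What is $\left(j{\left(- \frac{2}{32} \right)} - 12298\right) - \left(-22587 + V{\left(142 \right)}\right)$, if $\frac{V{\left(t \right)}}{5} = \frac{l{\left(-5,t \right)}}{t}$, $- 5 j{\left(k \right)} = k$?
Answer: $\frac{58445591}{5680} \approx 10290.0$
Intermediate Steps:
$j{\left(k \right)} = - \frac{k}{5}$
$l{\left(I,B \right)} = 4 I$ ($l{\left(I,B \right)} = I + 3 I = 4 I$)
$V{\left(t \right)} = - \frac{100}{t}$ ($V{\left(t \right)} = 5 \frac{4 \left(-5\right)}{t} = 5 \left(- \frac{20}{t}\right) = - \frac{100}{t}$)
$\left(j{\left(- \frac{2}{32} \right)} - 12298\right) - \left(-22587 + V{\left(142 \right)}\right) = \left(- \frac{\left(-2\right) \frac{1}{32}}{5} - 12298\right) + \left(22587 - - \frac{100}{142}\right) = \left(- \frac{\left(-2\right) \frac{1}{32}}{5} - 12298\right) + \left(22587 - \left(-100\right) \frac{1}{142}\right) = \left(\left(- \frac{1}{5}\right) \left(- \frac{1}{16}\right) - 12298\right) + \left(22587 - - \frac{50}{71}\right) = \left(\frac{1}{80} - 12298\right) + \left(22587 + \frac{50}{71}\right) = - \frac{983839}{80} + \frac{1603727}{71} = \frac{58445591}{5680}$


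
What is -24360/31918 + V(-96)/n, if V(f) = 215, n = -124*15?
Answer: -5217197/5936748 ≈ -0.87880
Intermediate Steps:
n = -1860
-24360/31918 + V(-96)/n = -24360/31918 + 215/(-1860) = -24360*1/31918 + 215*(-1/1860) = -12180/15959 - 43/372 = -5217197/5936748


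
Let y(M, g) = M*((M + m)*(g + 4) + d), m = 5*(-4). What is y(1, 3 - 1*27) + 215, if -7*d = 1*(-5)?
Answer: 4170/7 ≈ 595.71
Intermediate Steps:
m = -20
d = 5/7 (d = -(-5)/7 = -1/7*(-5) = 5/7 ≈ 0.71429)
y(M, g) = M*(5/7 + (-20 + M)*(4 + g)) (y(M, g) = M*((M - 20)*(g + 4) + 5/7) = M*((-20 + M)*(4 + g) + 5/7) = M*(5/7 + (-20 + M)*(4 + g)))
y(1, 3 - 1*27) + 215 = (1/7)*1*(-555 - 140*(3 - 1*27) + 28*1 + 7*1*(3 - 1*27)) + 215 = (1/7)*1*(-555 - 140*(3 - 27) + 28 + 7*1*(3 - 27)) + 215 = (1/7)*1*(-555 - 140*(-24) + 28 + 7*1*(-24)) + 215 = (1/7)*1*(-555 + 3360 + 28 - 168) + 215 = (1/7)*1*2665 + 215 = 2665/7 + 215 = 4170/7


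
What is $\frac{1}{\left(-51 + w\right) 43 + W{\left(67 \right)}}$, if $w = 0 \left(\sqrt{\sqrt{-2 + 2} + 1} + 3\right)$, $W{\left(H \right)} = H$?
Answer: $- \frac{1}{2126} \approx -0.00047037$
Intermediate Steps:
$w = 0$ ($w = 0 \left(\sqrt{\sqrt{0} + 1} + 3\right) = 0 \left(\sqrt{0 + 1} + 3\right) = 0 \left(\sqrt{1} + 3\right) = 0 \left(1 + 3\right) = 0 \cdot 4 = 0$)
$\frac{1}{\left(-51 + w\right) 43 + W{\left(67 \right)}} = \frac{1}{\left(-51 + 0\right) 43 + 67} = \frac{1}{\left(-51\right) 43 + 67} = \frac{1}{-2193 + 67} = \frac{1}{-2126} = - \frac{1}{2126}$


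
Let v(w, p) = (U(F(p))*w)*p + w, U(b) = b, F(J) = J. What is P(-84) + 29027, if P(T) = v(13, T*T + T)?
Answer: 631943232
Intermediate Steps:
v(w, p) = w + w*p² (v(w, p) = (p*w)*p + w = w*p² + w = w + w*p²)
P(T) = 13 + 13*(T + T²)² (P(T) = 13*(1 + (T*T + T)²) = 13*(1 + (T² + T)²) = 13*(1 + (T + T²)²) = 13 + 13*(T + T²)²)
P(-84) + 29027 = (13 + 13*(-84)²*(1 - 84)²) + 29027 = (13 + 13*7056*(-83)²) + 29027 = (13 + 13*7056*6889) + 29027 = (13 + 631914192) + 29027 = 631914205 + 29027 = 631943232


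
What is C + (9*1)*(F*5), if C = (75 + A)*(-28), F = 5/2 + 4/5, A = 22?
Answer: -5135/2 ≈ -2567.5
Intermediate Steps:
F = 33/10 (F = 5*(1/2) + 4*(1/5) = 5/2 + 4/5 = 33/10 ≈ 3.3000)
C = -2716 (C = (75 + 22)*(-28) = 97*(-28) = -2716)
C + (9*1)*(F*5) = -2716 + (9*1)*((33/10)*5) = -2716 + 9*(33/2) = -2716 + 297/2 = -5135/2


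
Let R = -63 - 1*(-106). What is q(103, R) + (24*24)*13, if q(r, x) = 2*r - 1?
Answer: 7693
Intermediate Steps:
R = 43 (R = -63 + 106 = 43)
q(r, x) = -1 + 2*r
q(103, R) + (24*24)*13 = (-1 + 2*103) + (24*24)*13 = (-1 + 206) + 576*13 = 205 + 7488 = 7693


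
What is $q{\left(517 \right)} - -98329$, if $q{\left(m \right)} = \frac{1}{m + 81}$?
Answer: $\frac{58800743}{598} \approx 98329.0$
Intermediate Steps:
$q{\left(m \right)} = \frac{1}{81 + m}$
$q{\left(517 \right)} - -98329 = \frac{1}{81 + 517} - -98329 = \frac{1}{598} + 98329 = \frac{58800743}{598}$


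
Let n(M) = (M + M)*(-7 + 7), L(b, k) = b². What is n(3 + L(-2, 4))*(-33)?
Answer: 0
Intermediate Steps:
n(M) = 0 (n(M) = (2*M)*0 = 0)
n(3 + L(-2, 4))*(-33) = 0*(-33) = 0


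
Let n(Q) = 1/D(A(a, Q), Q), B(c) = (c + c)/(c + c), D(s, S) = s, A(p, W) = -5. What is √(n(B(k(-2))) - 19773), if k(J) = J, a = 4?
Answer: I*√494330/5 ≈ 140.62*I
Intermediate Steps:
B(c) = 1 (B(c) = (2*c)/((2*c)) = (2*c)*(1/(2*c)) = 1)
n(Q) = -⅕ (n(Q) = 1/(-5) = -⅕)
√(n(B(k(-2))) - 19773) = √(-⅕ - 19773) = √(-98866/5) = I*√494330/5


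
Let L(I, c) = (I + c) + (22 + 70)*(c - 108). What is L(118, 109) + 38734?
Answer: 39053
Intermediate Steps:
L(I, c) = -9936 + I + 93*c (L(I, c) = (I + c) + 92*(-108 + c) = (I + c) + (-9936 + 92*c) = -9936 + I + 93*c)
L(118, 109) + 38734 = (-9936 + 118 + 93*109) + 38734 = (-9936 + 118 + 10137) + 38734 = 319 + 38734 = 39053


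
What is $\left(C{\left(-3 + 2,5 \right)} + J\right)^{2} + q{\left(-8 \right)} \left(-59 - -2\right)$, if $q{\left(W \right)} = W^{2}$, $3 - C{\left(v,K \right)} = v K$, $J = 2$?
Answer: $-3548$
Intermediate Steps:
$C{\left(v,K \right)} = 3 - K v$ ($C{\left(v,K \right)} = 3 - v K = 3 - K v$)
$\left(C{\left(-3 + 2,5 \right)} + J\right)^{2} + q{\left(-8 \right)} \left(-59 - -2\right) = \left(\left(3 - 5 \left(-3 + 2\right)\right) + 2\right)^{2} + \left(-8\right)^{2} \left(-59 - -2\right) = \left(\left(3 - 5 \left(-1\right)\right) + 2\right)^{2} + 64 \left(-59 + 2\right) = \left(\left(3 + 5\right) + 2\right)^{2} + 64 \left(-57\right) = \left(8 + 2\right)^{2} - 3648 = 10^{2} - 3648 = 100 - 3648 = -3548$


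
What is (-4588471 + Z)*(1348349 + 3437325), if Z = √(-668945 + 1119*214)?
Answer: -21958926364454 + 4785674*I*√429479 ≈ -2.1959e+13 + 3.1363e+9*I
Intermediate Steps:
Z = I*√429479 (Z = √(-668945 + 239466) = √(-429479) = I*√429479 ≈ 655.35*I)
(-4588471 + Z)*(1348349 + 3437325) = (-4588471 + I*√429479)*(1348349 + 3437325) = (-4588471 + I*√429479)*4785674 = -21958926364454 + 4785674*I*√429479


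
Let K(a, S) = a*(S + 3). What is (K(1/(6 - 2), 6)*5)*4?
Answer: 45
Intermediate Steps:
K(a, S) = a*(3 + S)
(K(1/(6 - 2), 6)*5)*4 = (((3 + 6)/(6 - 2))*5)*4 = ((9/4)*5)*4 = (45/4)*4 = 45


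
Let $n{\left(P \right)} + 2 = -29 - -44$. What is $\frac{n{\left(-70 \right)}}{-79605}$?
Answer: $- \frac{13}{79605} \approx -0.00016331$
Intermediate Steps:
$n{\left(P \right)} = 13$ ($n{\left(P \right)} = -2 - -15 = -2 + \left(-29 + 44\right) = -2 + 15 = 13$)
$\frac{n{\left(-70 \right)}}{-79605} = \frac{13}{-79605} = 13 \left(- \frac{1}{79605}\right) = - \frac{13}{79605}$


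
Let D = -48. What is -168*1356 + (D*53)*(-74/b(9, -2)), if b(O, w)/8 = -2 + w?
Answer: -233691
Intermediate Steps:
b(O, w) = -16 + 8*w (b(O, w) = 8*(-2 + w) = -16 + 8*w)
-168*1356 + (D*53)*(-74/b(9, -2)) = -168*1356 + (-48*53)*(-74/(-16 + 8*(-2))) = -227808 - (-188256)/(-16 - 16) = -227808 - (-188256)/(-32) = -227808 - (-188256)*(-1)/32 = -227808 - 2544*37/16 = -227808 - 5883 = -233691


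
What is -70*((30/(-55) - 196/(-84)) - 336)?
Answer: 772030/33 ≈ 23395.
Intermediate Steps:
-70*((30/(-55) - 196/(-84)) - 336) = -70*((30*(-1/55) - 196*(-1/84)) - 336) = -70*((-6/11 + 7/3) - 336) = -70*(59/33 - 336) = -70*(-11029/33) = 772030/33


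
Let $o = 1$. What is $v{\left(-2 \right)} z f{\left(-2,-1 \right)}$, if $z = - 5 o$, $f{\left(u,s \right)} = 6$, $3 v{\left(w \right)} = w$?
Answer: $20$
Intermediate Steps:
$v{\left(w \right)} = \frac{w}{3}$
$z = -5$ ($z = \left(-5\right) 1 = -5$)
$v{\left(-2 \right)} z f{\left(-2,-1 \right)} = \frac{1}{3} \left(-2\right) \left(-5\right) 6 = \left(- \frac{2}{3}\right) \left(-5\right) 6 = \frac{10}{3} \cdot 6 = 20$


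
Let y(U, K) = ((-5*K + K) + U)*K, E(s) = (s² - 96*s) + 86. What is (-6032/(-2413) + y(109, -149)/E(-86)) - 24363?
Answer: -308454270397/12658598 ≈ -24367.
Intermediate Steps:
E(s) = 86 + s² - 96*s
y(U, K) = K*(U - 4*K) (y(U, K) = (-4*K + U)*K = (U - 4*K)*K = K*(U - 4*K))
(-6032/(-2413) + y(109, -149)/E(-86)) - 24363 = (-6032/(-2413) + (-149*(109 - 4*(-149)))/(86 + (-86)² - 96*(-86))) - 24363 = (-6032*(-1/2413) + (-149*(109 + 596))/(86 + 7396 + 8256)) - 24363 = (6032/2413 - 149*705/15738) - 24363 = (6032/2413 - 105045*1/15738) - 24363 = (6032/2413 - 35015/5246) - 24363 = -52847323/12658598 - 24363 = -308454270397/12658598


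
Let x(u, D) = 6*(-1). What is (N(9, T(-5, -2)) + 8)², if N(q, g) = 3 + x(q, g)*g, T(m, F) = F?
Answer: 529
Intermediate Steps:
x(u, D) = -6
N(q, g) = 3 - 6*g
(N(9, T(-5, -2)) + 8)² = ((3 - 6*(-2)) + 8)² = ((3 + 12) + 8)² = (15 + 8)² = 23² = 529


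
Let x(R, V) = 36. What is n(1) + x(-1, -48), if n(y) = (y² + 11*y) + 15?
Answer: 63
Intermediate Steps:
n(y) = 15 + y² + 11*y
n(1) + x(-1, -48) = (15 + 1² + 11*1) + 36 = (15 + 1 + 11) + 36 = 27 + 36 = 63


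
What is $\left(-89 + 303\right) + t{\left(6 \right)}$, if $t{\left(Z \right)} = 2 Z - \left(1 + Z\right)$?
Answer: $219$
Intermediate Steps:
$t{\left(Z \right)} = -1 + Z$
$\left(-89 + 303\right) + t{\left(6 \right)} = \left(-89 + 303\right) + \left(-1 + 6\right) = 214 + 5 = 219$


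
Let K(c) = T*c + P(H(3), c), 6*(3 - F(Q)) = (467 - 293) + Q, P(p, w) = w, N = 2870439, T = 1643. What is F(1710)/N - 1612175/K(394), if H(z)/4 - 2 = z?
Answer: -1542617146907/619762225368 ≈ -2.4890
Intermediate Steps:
H(z) = 8 + 4*z
F(Q) = -26 - Q/6 (F(Q) = 3 - ((467 - 293) + Q)/6 = 3 - (174 + Q)/6 = 3 + (-29 - Q/6) = -26 - Q/6)
K(c) = 1644*c (K(c) = 1643*c + c = 1644*c)
F(1710)/N - 1612175/K(394) = (-26 - ⅙*1710)/2870439 - 1612175/(1644*394) = (-26 - 285)*(1/2870439) - 1612175/647736 = -311*1/2870439 - 1612175*1/647736 = -311/2870439 - 1612175/647736 = -1542617146907/619762225368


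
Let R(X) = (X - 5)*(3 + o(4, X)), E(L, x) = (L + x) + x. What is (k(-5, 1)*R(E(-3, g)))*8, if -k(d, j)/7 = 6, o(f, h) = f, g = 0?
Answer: 18816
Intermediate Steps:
k(d, j) = -42 (k(d, j) = -7*6 = -42)
E(L, x) = L + 2*x
R(X) = -35 + 7*X (R(X) = (X - 5)*(3 + 4) = (-5 + X)*7 = -35 + 7*X)
(k(-5, 1)*R(E(-3, g)))*8 = -42*(-35 + 7*(-3 + 2*0))*8 = -42*(-35 + 7*(-3 + 0))*8 = -42*(-35 + 7*(-3))*8 = -42*(-35 - 21)*8 = -42*(-56)*8 = 2352*8 = 18816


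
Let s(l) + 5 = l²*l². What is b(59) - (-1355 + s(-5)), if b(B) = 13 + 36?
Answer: 784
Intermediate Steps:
b(B) = 49
s(l) = -5 + l⁴ (s(l) = -5 + l²*l² = -5 + l⁴)
b(59) - (-1355 + s(-5)) = 49 - (-1355 + (-5 + (-5)⁴)) = 49 - (-1355 + (-5 + 625)) = 49 - (-1355 + 620) = 49 - 1*(-735) = 49 + 735 = 784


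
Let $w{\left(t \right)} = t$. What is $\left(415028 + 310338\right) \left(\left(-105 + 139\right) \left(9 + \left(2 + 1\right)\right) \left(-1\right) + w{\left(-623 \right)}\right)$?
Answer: $-747852346$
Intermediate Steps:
$\left(415028 + 310338\right) \left(\left(-105 + 139\right) \left(9 + \left(2 + 1\right)\right) \left(-1\right) + w{\left(-623 \right)}\right) = \left(415028 + 310338\right) \left(\left(-105 + 139\right) \left(9 + \left(2 + 1\right)\right) \left(-1\right) - 623\right) = 725366 \left(34 \left(9 + 3\right) \left(-1\right) - 623\right) = 725366 \left(34 \cdot 12 \left(-1\right) - 623\right) = 725366 \left(34 \left(-12\right) - 623\right) = 725366 \left(-408 - 623\right) = 725366 \left(-1031\right) = -747852346$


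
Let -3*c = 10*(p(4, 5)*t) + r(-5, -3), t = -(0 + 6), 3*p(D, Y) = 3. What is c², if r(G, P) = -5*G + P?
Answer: 1444/9 ≈ 160.44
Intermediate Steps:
r(G, P) = P - 5*G
p(D, Y) = 1 (p(D, Y) = (⅓)*3 = 1)
t = -6 (t = -1*6 = -6)
c = 38/3 (c = -(10*(1*(-6)) + (-3 - 5*(-5)))/3 = -(10*(-6) + (-3 + 25))/3 = -(-60 + 22)/3 = -⅓*(-38) = 38/3 ≈ 12.667)
c² = (38/3)² = 1444/9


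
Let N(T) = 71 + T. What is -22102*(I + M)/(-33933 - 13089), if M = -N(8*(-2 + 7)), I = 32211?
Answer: 118245700/7837 ≈ 15088.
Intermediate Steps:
M = -111 (M = -(71 + 8*(-2 + 7)) = -(71 + 8*5) = -(71 + 40) = -1*111 = -111)
-22102*(I + M)/(-33933 - 13089) = -22102*(32211 - 111)/(-33933 - 13089) = -22102/((-47022/32100)) = -22102/((-47022*1/32100)) = -22102/(-7837/5350) = -22102*(-5350/7837) = 118245700/7837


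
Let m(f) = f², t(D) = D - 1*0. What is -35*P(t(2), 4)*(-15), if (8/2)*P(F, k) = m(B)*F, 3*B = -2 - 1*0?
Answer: 350/3 ≈ 116.67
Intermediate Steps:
B = -⅔ (B = (-2 - 1*0)/3 = (-2 + 0)/3 = (⅓)*(-2) = -⅔ ≈ -0.66667)
t(D) = D (t(D) = D + 0 = D)
P(F, k) = F/9 (P(F, k) = ((-⅔)²*F)/4 = (4*F/9)/4 = F/9)
-35*P(t(2), 4)*(-15) = -35*2/9*(-15) = -70/9*(-15) = 350/3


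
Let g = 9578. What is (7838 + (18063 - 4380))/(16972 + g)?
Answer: 21521/26550 ≈ 0.81058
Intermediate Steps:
(7838 + (18063 - 4380))/(16972 + g) = (7838 + (18063 - 4380))/(16972 + 9578) = (7838 + 13683)/26550 = 21521*(1/26550) = 21521/26550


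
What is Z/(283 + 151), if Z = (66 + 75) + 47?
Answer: 94/217 ≈ 0.43318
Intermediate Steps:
Z = 188 (Z = 141 + 47 = 188)
Z/(283 + 151) = 188/(283 + 151) = 188/434 = 188*(1/434) = 94/217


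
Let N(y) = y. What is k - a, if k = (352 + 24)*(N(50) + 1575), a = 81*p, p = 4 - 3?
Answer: 610919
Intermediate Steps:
p = 1
a = 81 (a = 81*1 = 81)
k = 611000 (k = (352 + 24)*(50 + 1575) = 376*1625 = 611000)
k - a = 611000 - 1*81 = 611000 - 81 = 610919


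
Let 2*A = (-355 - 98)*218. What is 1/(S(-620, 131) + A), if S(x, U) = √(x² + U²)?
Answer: -49377/2437686568 - √401561/2437686568 ≈ -2.0516e-5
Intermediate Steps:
S(x, U) = √(U² + x²)
A = -49377 (A = ((-355 - 98)*218)/2 = (-453*218)/2 = (½)*(-98754) = -49377)
1/(S(-620, 131) + A) = 1/(√(131² + (-620)²) - 49377) = 1/(√(17161 + 384400) - 49377) = 1/(√401561 - 49377) = 1/(-49377 + √401561)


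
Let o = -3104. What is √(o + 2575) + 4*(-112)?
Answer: -448 + 23*I ≈ -448.0 + 23.0*I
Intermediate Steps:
√(o + 2575) + 4*(-112) = √(-3104 + 2575) + 4*(-112) = √(-529) - 448 = 23*I - 448 = -448 + 23*I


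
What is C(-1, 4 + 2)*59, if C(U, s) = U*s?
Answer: -354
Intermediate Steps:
C(-1, 4 + 2)*59 = -(4 + 2)*59 = -1*6*59 = -6*59 = -354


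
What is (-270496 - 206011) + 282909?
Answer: -193598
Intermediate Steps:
(-270496 - 206011) + 282909 = -476507 + 282909 = -193598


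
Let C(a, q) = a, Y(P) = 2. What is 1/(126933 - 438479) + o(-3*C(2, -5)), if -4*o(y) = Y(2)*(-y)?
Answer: -934639/311546 ≈ -3.0000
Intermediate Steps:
o(y) = y/2 (o(y) = -(-y)/2 = -(-1)*y/2 = y/2)
1/(126933 - 438479) + o(-3*C(2, -5)) = 1/(126933 - 438479) + (-3*2)/2 = 1/(-311546) + (½)*(-6) = -1/311546 - 3 = -934639/311546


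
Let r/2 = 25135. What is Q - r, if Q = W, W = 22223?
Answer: -28047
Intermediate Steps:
r = 50270 (r = 2*25135 = 50270)
Q = 22223
Q - r = 22223 - 1*50270 = 22223 - 50270 = -28047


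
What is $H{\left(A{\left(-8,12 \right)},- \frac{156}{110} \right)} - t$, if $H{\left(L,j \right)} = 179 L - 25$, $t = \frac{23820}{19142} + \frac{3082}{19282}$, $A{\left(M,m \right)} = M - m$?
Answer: $- \frac{332777382876}{92274011} \approx -3606.4$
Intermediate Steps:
$t = \frac{129573221}{92274011}$ ($t = 23820 \cdot \frac{1}{19142} + 3082 \cdot \frac{1}{19282} = \frac{11910}{9571} + \frac{1541}{9641} = \frac{129573221}{92274011} \approx 1.4042$)
$H{\left(L,j \right)} = -25 + 179 L$
$H{\left(A{\left(-8,12 \right)},- \frac{156}{110} \right)} - t = \left(-25 + 179 \left(-8 - 12\right)\right) - \frac{129573221}{92274011} = \left(-25 + 179 \left(-20\right)\right) - \frac{129573221}{92274011} = \left(-25 - 3580\right) - \frac{129573221}{92274011} = -3605 - \frac{129573221}{92274011} = - \frac{332777382876}{92274011}$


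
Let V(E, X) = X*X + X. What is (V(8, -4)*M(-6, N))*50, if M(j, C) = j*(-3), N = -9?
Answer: 10800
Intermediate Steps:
M(j, C) = -3*j
V(E, X) = X + X**2 (V(E, X) = X**2 + X = X + X**2)
(V(8, -4)*M(-6, N))*50 = ((-4*(1 - 4))*(-3*(-6)))*50 = (-4*(-3)*18)*50 = (12*18)*50 = 216*50 = 10800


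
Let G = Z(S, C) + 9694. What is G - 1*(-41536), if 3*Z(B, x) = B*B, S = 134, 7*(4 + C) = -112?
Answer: 171646/3 ≈ 57215.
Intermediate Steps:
C = -20 (C = -4 + (⅐)*(-112) = -4 - 16 = -20)
Z(B, x) = B²/3 (Z(B, x) = (B*B)/3 = B²/3)
G = 47038/3 (G = (⅓)*134² + 9694 = (⅓)*17956 + 9694 = 17956/3 + 9694 = 47038/3 ≈ 15679.)
G - 1*(-41536) = 47038/3 - 1*(-41536) = 47038/3 + 41536 = 171646/3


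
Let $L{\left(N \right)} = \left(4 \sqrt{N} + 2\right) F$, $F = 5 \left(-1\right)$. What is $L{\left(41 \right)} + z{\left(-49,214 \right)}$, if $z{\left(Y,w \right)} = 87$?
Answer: $77 - 20 \sqrt{41} \approx -51.063$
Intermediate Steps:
$F = -5$
$L{\left(N \right)} = -10 - 20 \sqrt{N}$ ($L{\left(N \right)} = \left(4 \sqrt{N} + 2\right) \left(-5\right) = \left(2 + 4 \sqrt{N}\right) \left(-5\right) = -10 - 20 \sqrt{N}$)
$L{\left(41 \right)} + z{\left(-49,214 \right)} = \left(-10 - 20 \sqrt{41}\right) + 87 = 77 - 20 \sqrt{41}$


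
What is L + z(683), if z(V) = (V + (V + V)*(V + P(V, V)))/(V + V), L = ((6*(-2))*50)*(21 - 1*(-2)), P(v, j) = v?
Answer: -24867/2 ≈ -12434.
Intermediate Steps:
L = -13800 (L = (-12*50)*(21 + 2) = -600*23 = -13800)
z(V) = (V + 4*V²)/(2*V) (z(V) = (V + (V + V)*(V + V))/(V + V) = (V + (2*V)*(2*V))/((2*V)) = (V + 4*V²)*(1/(2*V)) = (V + 4*V²)/(2*V))
L + z(683) = -13800 + (½ + 2*683) = -13800 + (½ + 1366) = -13800 + 2733/2 = -24867/2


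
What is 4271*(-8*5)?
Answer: -170840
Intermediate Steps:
4271*(-8*5) = 4271*(-40) = -170840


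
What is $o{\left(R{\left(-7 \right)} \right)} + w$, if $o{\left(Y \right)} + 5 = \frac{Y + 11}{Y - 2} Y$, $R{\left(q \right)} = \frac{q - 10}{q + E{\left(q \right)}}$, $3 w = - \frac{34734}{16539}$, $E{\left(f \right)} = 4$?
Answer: $\frac{1216349}{60643} \approx 20.058$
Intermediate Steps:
$w = - \frac{11578}{16539}$ ($w = \frac{\left(-34734\right) \frac{1}{16539}}{3} = \frac{1}{3} \left(- \frac{11578}{5513}\right) = - \frac{11578}{16539} \approx -0.70004$)
$R{\left(q \right)} = \frac{-10 + q}{4 + q}$ ($R{\left(q \right)} = \frac{q - 10}{q + 4} = \frac{-10 + q}{4 + q}$)
$o{\left(Y \right)} = -5 + \frac{Y \left(11 + Y\right)}{-2 + Y}$ ($o{\left(Y \right)} = -5 + \frac{Y + 11}{Y - 2} Y = -5 + \frac{11 + Y}{-2 + Y} Y = -5 + \frac{Y \left(11 + Y\right)}{-2 + Y}$)
$o{\left(R{\left(-7 \right)} \right)} + w = \frac{10 + \left(\frac{-10 - 7}{4 - 7}\right)^{2} + 6 \frac{-10 - 7}{4 - 7}}{-2 + \frac{-10 - 7}{4 - 7}} - \frac{11578}{16539} = \frac{10 + \left(\frac{1}{-3} \left(-17\right)\right)^{2} + 6 \frac{1}{-3} \left(-17\right)}{-2 + \frac{1}{-3} \left(-17\right)} - \frac{11578}{16539} = \frac{10 + \left(\left(- \frac{1}{3}\right) \left(-17\right)\right)^{2} + 6 \left(\left(- \frac{1}{3}\right) \left(-17\right)\right)}{-2 - - \frac{17}{3}} - \frac{11578}{16539} = \frac{10 + \left(\frac{17}{3}\right)^{2} + 6 \cdot \frac{17}{3}}{-2 + \frac{17}{3}} - \frac{11578}{16539} = \frac{10 + \frac{289}{9} + 34}{\frac{11}{3}} - \frac{11578}{16539} = \frac{3}{11} \cdot \frac{685}{9} - \frac{11578}{16539} = \frac{685}{33} - \frac{11578}{16539} = \frac{1216349}{60643}$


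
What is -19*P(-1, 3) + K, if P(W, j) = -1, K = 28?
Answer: 47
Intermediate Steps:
-19*P(-1, 3) + K = -19*(-1) + 28 = 19 + 28 = 47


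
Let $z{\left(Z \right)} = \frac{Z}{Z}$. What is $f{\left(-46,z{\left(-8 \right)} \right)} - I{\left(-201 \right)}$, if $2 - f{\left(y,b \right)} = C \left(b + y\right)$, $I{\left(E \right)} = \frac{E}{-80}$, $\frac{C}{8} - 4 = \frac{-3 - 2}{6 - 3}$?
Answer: $\frac{67159}{80} \approx 839.49$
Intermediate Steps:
$C = \frac{56}{3}$ ($C = 32 + 8 \frac{-3 - 2}{6 - 3} = 32 + 8 \left(- \frac{5}{3}\right) = 32 - \frac{40}{3} = \frac{56}{3} \approx 18.667$)
$z{\left(Z \right)} = 1$
$I{\left(E \right)} = - \frac{E}{80}$ ($I{\left(E \right)} = E \left(- \frac{1}{80}\right) = - \frac{E}{80}$)
$f{\left(y,b \right)} = 2 - \frac{56 b}{3} - \frac{56 y}{3}$ ($f{\left(y,b \right)} = 2 - \frac{56 \left(b + y\right)}{3} = 2 - \left(\frac{56 b}{3} + \frac{56 y}{3}\right) = 2 - \frac{56 b}{3} - \frac{56 y}{3}$)
$f{\left(-46,z{\left(-8 \right)} \right)} - I{\left(-201 \right)} = \left(2 - \frac{56}{3} - - \frac{2576}{3}\right) - \left(- \frac{1}{80}\right) \left(-201\right) = \left(2 - \frac{56}{3} + \frac{2576}{3}\right) - \frac{201}{80} = 842 - \frac{201}{80} = \frac{67159}{80}$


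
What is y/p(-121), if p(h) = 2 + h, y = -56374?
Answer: 56374/119 ≈ 473.73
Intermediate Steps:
y/p(-121) = -56374/(2 - 121) = -56374/(-119) = -56374*(-1/119) = 56374/119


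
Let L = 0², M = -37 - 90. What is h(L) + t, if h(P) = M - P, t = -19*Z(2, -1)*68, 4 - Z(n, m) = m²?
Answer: -4003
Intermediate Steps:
Z(n, m) = 4 - m²
M = -127
L = 0
t = -3876 (t = -19*(4 - 1*(-1)²)*68 = -19*(4 - 1*1)*68 = -19*(4 - 1)*68 = -19*3*68 = -57*68 = -3876)
h(P) = -127 - P
h(L) + t = (-127 - 1*0) - 3876 = (-127 + 0) - 3876 = -127 - 3876 = -4003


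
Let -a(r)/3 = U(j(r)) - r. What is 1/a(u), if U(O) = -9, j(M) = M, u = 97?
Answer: 1/318 ≈ 0.0031447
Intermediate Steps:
a(r) = 27 + 3*r (a(r) = -3*(-9 - r) = 27 + 3*r)
1/a(u) = 1/(27 + 3*97) = 1/(27 + 291) = 1/318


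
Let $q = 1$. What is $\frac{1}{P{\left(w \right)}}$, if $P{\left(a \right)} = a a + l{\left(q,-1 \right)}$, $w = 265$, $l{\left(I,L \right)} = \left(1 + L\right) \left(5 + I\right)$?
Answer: $\frac{1}{70225} \approx 1.424 \cdot 10^{-5}$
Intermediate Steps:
$P{\left(a \right)} = a^{2}$ ($P{\left(a \right)} = a a + \left(5 + 1 + 5 \left(-1\right) + 1 \left(-1\right)\right) = a^{2} + \left(5 + 1 - 5 - 1\right) = a^{2} + 0 = a^{2}$)
$\frac{1}{P{\left(w \right)}} = \frac{1}{265^{2}} = \frac{1}{70225}$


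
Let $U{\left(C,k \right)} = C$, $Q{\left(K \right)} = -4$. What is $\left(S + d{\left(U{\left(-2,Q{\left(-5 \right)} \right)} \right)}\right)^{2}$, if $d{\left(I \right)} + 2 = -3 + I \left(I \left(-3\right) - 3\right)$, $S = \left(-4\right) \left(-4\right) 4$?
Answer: $2809$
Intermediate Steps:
$S = 64$ ($S = 16 \cdot 4 = 64$)
$d{\left(I \right)} = -5 + I \left(-3 - 3 I\right)$ ($d{\left(I \right)} = -2 + \left(-3 + I \left(I \left(-3\right) - 3\right)\right) = -2 + \left(-3 + I \left(- 3 I - 3\right)\right) = -2 + \left(-3 + I \left(-3 - 3 I\right)\right) = -5 + I \left(-3 - 3 I\right)$)
$\left(S + d{\left(U{\left(-2,Q{\left(-5 \right)} \right)} \right)}\right)^{2} = \left(64 - \left(-1 + 12\right)\right)^{2} = \left(64 - 11\right)^{2} = 53^{2} = 2809$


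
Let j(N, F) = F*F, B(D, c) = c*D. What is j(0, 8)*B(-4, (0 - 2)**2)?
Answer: -1024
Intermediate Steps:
B(D, c) = D*c
j(N, F) = F**2
j(0, 8)*B(-4, (0 - 2)**2) = 8**2*(-4*(0 - 2)**2) = 64*(-4*(-2)**2) = 64*(-4*4) = 64*(-16) = -1024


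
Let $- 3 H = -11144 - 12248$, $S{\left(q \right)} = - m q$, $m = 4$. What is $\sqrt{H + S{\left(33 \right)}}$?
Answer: $\frac{2 \sqrt{17247}}{3} \approx 87.552$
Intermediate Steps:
$S{\left(q \right)} = - 4 q$ ($S{\left(q \right)} = \left(-1\right) 4 q = - 4 q$)
$H = \frac{23392}{3}$ ($H = - \frac{-11144 - 12248}{3} = \left(- \frac{1}{3}\right) \left(-23392\right) = \frac{23392}{3} \approx 7797.3$)
$\sqrt{H + S{\left(33 \right)}} = \sqrt{\frac{23392}{3} - 132} = \sqrt{\frac{22996}{3}} = \frac{2 \sqrt{17247}}{3}$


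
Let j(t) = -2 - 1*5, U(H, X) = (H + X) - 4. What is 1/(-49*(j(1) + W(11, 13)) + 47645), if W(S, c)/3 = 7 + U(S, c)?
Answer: 1/44019 ≈ 2.2717e-5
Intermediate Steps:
U(H, X) = -4 + H + X
j(t) = -7 (j(t) = -2 - 5 = -7)
W(S, c) = 9 + 3*S + 3*c (W(S, c) = 3*(7 + (-4 + S + c)) = 3*(3 + S + c) = 9 + 3*S + 3*c)
1/(-49*(j(1) + W(11, 13)) + 47645) = 1/(-49*(-7 + (9 + 3*11 + 3*13)) + 47645) = 1/(-49*(-7 + (9 + 33 + 39)) + 47645) = 1/(-49*(-7 + 81) + 47645) = 1/(-49*74 + 47645) = 1/(-3626 + 47645) = 1/44019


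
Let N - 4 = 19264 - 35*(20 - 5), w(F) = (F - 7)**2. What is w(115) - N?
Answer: -7079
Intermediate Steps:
w(F) = (-7 + F)**2
N = 18743 (N = 4 + (19264 - 35*(20 - 5)) = 4 + (19264 - 35*15) = 4 + (19264 - 1*525) = 4 + (19264 - 525) = 4 + 18739 = 18743)
w(115) - N = (-7 + 115)**2 - 1*18743 = 108**2 - 18743 = 11664 - 18743 = -7079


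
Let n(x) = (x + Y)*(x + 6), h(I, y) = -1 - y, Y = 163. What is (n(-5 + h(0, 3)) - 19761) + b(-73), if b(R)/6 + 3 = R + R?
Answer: -21117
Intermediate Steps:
b(R) = -18 + 12*R (b(R) = -18 + 6*(R + R) = -18 + 6*(2*R) = -18 + 12*R)
n(x) = (6 + x)*(163 + x) (n(x) = (x + 163)*(x + 6) = (163 + x)*(6 + x) = (6 + x)*(163 + x))
(n(-5 + h(0, 3)) - 19761) + b(-73) = ((978 + (-5 + (-1 - 1*3))**2 + 169*(-5 + (-1 - 1*3))) - 19761) + (-18 + 12*(-73)) = ((978 + (-5 + (-1 - 3))**2 + 169*(-5 + (-1 - 3))) - 19761) + (-18 - 876) = ((978 + (-5 - 4)**2 + 169*(-5 - 4)) - 19761) - 894 = ((978 + (-9)**2 + 169*(-9)) - 19761) - 894 = ((978 + 81 - 1521) - 19761) - 894 = (-462 - 19761) - 894 = -20223 - 894 = -21117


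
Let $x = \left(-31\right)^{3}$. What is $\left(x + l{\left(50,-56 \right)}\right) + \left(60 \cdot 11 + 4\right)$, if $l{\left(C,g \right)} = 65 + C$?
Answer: $-29012$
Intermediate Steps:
$x = -29791$
$\left(x + l{\left(50,-56 \right)}\right) + \left(60 \cdot 11 + 4\right) = \left(-29791 + \left(65 + 50\right)\right) + \left(60 \cdot 11 + 4\right) = \left(-29791 + 115\right) + \left(660 + 4\right) = -29676 + 664 = -29012$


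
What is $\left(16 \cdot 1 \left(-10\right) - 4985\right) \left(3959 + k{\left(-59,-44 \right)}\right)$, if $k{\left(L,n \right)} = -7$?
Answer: $-20333040$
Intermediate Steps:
$\left(16 \cdot 1 \left(-10\right) - 4985\right) \left(3959 + k{\left(-59,-44 \right)}\right) = \left(16 \cdot 1 \left(-10\right) - 4985\right) \left(3959 - 7\right) = \left(16 \left(-10\right) - 4985\right) 3952 = \left(-160 - 4985\right) 3952 = \left(-5145\right) 3952 = -20333040$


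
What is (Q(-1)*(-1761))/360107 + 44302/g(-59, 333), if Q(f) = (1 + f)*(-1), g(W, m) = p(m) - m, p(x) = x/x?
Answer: -22151/166 ≈ -133.44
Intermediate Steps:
p(x) = 1
g(W, m) = 1 - m
Q(f) = -1 - f
(Q(-1)*(-1761))/360107 + 44302/g(-59, 333) = ((-1 - 1*(-1))*(-1761))/360107 + 44302/(1 - 1*333) = ((-1 + 1)*(-1761))*(1/360107) + 44302/(1 - 333) = (0*(-1761))*(1/360107) + 44302/(-332) = 0*(1/360107) + 44302*(-1/332) = 0 - 22151/166 = -22151/166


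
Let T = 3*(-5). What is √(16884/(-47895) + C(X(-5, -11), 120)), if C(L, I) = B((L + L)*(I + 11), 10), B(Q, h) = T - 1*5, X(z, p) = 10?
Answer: 8*I*√81054305/15965 ≈ 4.5114*I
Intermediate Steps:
T = -15
B(Q, h) = -20 (B(Q, h) = -15 - 1*5 = -15 - 5 = -20)
C(L, I) = -20
√(16884/(-47895) + C(X(-5, -11), 120)) = √(16884/(-47895) - 20) = √(16884*(-1/47895) - 20) = √(-5628/15965 - 20) = √(-324928/15965) = 8*I*√81054305/15965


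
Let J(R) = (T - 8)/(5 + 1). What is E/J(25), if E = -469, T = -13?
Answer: 134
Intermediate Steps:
J(R) = -7/2 (J(R) = (-13 - 8)/(5 + 1) = -21/6 = -21*⅙ = -7/2)
E/J(25) = -469/(-7/2) = -469*(-2/7) = 134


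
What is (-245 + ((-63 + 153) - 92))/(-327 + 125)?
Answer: 247/202 ≈ 1.2228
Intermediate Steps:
(-245 + ((-63 + 153) - 92))/(-327 + 125) = (-245 + (90 - 92))/(-202) = (-245 - 2)*(-1/202) = -247*(-1/202) = 247/202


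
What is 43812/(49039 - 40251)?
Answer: 10953/2197 ≈ 4.9854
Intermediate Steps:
43812/(49039 - 40251) = 43812/8788 = 43812*(1/8788) = 10953/2197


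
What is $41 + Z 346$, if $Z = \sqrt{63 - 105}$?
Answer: $41 + 346 i \sqrt{42} \approx 41.0 + 2242.3 i$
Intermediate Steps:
$Z = i \sqrt{42}$ ($Z = \sqrt{-42} = i \sqrt{42} \approx 6.4807 i$)
$41 + Z 346 = 41 + i \sqrt{42} \cdot 346 = 41 + 346 i \sqrt{42}$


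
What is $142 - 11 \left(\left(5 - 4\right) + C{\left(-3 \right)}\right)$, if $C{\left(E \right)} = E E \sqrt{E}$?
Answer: $131 - 99 i \sqrt{3} \approx 131.0 - 171.47 i$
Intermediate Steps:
$C{\left(E \right)} = E^{\frac{5}{2}}$ ($C{\left(E \right)} = E^{2} \sqrt{E} = E^{\frac{5}{2}}$)
$142 - 11 \left(\left(5 - 4\right) + C{\left(-3 \right)}\right) = 142 - 11 \left(\left(5 - 4\right) + \left(-3\right)^{\frac{5}{2}}\right) = 142 - 11 \left(\left(5 - 4\right) + 9 i \sqrt{3}\right) = 142 - 11 \left(1 + 9 i \sqrt{3}\right) = 142 - \left(11 + 99 i \sqrt{3}\right) = 131 - 99 i \sqrt{3}$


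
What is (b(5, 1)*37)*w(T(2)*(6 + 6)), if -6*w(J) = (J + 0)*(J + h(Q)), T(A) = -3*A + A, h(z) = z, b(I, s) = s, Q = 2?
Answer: -13616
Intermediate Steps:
T(A) = -2*A
w(J) = -J*(2 + J)/6 (w(J) = -(J + 0)*(J + 2)/6 = -J*(2 + J)/6)
(b(5, 1)*37)*w(T(2)*(6 + 6)) = (1*37)*(-(-2*2)*(6 + 6)*(2 + (-2*2)*(6 + 6))/6) = 37*(-(-4*12)*(2 - 4*12)/6) = 37*(-⅙*(-48)*(2 - 48)) = 37*(-⅙*(-48)*(-46)) = 37*(-368) = -13616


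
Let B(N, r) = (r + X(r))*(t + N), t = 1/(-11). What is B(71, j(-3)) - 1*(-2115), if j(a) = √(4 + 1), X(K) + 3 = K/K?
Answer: 21705/11 + 780*√5/11 ≈ 2131.7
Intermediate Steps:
X(K) = -2 (X(K) = -3 + K/K = -3 + 1 = -2)
t = -1/11 ≈ -0.090909
j(a) = √5
B(N, r) = (-2 + r)*(-1/11 + N) (B(N, r) = (r - 2)*(-1/11 + N) = (-2 + r)*(-1/11 + N))
B(71, j(-3)) - 1*(-2115) = (2/11 - 2*71 - √5/11 + 71*√5) - 1*(-2115) = (2/11 - 142 - √5/11 + 71*√5) + 2115 = (-1560/11 + 780*√5/11) + 2115 = 21705/11 + 780*√5/11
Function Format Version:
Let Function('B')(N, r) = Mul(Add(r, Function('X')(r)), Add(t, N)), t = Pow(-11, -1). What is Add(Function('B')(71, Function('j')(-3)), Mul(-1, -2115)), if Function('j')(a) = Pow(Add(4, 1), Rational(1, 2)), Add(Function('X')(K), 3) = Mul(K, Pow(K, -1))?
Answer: Add(Rational(21705, 11), Mul(Rational(780, 11), Pow(5, Rational(1, 2)))) ≈ 2131.7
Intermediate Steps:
Function('X')(K) = -2 (Function('X')(K) = Add(-3, Mul(K, Pow(K, -1))) = Add(-3, 1) = -2)
t = Rational(-1, 11) ≈ -0.090909
Function('j')(a) = Pow(5, Rational(1, 2))
Function('B')(N, r) = Mul(Add(-2, r), Add(Rational(-1, 11), N)) (Function('B')(N, r) = Mul(Add(r, -2), Add(Rational(-1, 11), N)) = Mul(Add(-2, r), Add(Rational(-1, 11), N)))
Add(Function('B')(71, Function('j')(-3)), Mul(-1, -2115)) = Add(Add(Rational(2, 11), Mul(-2, 71), Mul(Rational(-1, 11), Pow(5, Rational(1, 2))), Mul(71, Pow(5, Rational(1, 2)))), Mul(-1, -2115)) = Add(Add(Rational(2, 11), -142, Mul(Rational(-1, 11), Pow(5, Rational(1, 2))), Mul(71, Pow(5, Rational(1, 2)))), 2115) = Add(Add(Rational(-1560, 11), Mul(Rational(780, 11), Pow(5, Rational(1, 2)))), 2115) = Add(Rational(21705, 11), Mul(Rational(780, 11), Pow(5, Rational(1, 2))))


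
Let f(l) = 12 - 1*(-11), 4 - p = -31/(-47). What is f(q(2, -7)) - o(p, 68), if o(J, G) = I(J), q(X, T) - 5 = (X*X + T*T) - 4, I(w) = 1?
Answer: 22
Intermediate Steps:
q(X, T) = 1 + T² + X² (q(X, T) = 5 + ((X*X + T*T) - 4) = 5 + ((X² + T²) - 4) = 5 + ((T² + X²) - 4) = 5 + (-4 + T² + X²) = 1 + T² + X²)
p = 157/47 (p = 4 - (-31)/(-47) = 4 - (-31)*(-1)/47 = 4 - 1*31/47 = 4 - 31/47 = 157/47 ≈ 3.3404)
f(l) = 23 (f(l) = 12 + 11 = 23)
o(J, G) = 1
f(q(2, -7)) - o(p, 68) = 23 - 1*1 = 23 - 1 = 22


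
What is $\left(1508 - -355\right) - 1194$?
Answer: $669$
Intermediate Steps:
$\left(1508 - -355\right) - 1194 = \left(1508 + 355\right) - 1194 = 1863 - 1194 = 669$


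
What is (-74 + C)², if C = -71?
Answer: 21025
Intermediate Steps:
(-74 + C)² = (-74 - 71)² = (-145)² = 21025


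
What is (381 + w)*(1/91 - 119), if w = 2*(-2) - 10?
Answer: -3973876/91 ≈ -43669.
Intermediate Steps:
w = -14 (w = -4 - 10 = -14)
(381 + w)*(1/91 - 119) = (381 - 14)*(1/91 - 119) = 367*(1/91 - 119) = 367*(-10828/91) = -3973876/91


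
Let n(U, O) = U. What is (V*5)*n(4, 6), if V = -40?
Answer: -800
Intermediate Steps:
(V*5)*n(4, 6) = -40*5*4 = -200*4 = -800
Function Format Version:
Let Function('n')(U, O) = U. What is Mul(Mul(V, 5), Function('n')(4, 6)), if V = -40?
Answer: -800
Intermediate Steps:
Mul(Mul(V, 5), Function('n')(4, 6)) = Mul(Mul(-40, 5), 4) = Mul(-200, 4) = -800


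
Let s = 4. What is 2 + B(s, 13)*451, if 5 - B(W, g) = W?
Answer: 453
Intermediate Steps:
B(W, g) = 5 - W
2 + B(s, 13)*451 = 2 + (5 - 1*4)*451 = 2 + (5 - 4)*451 = 2 + 1*451 = 2 + 451 = 453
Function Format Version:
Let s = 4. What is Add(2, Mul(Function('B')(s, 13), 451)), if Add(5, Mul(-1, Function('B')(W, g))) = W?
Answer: 453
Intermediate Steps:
Function('B')(W, g) = Add(5, Mul(-1, W))
Add(2, Mul(Function('B')(s, 13), 451)) = Add(2, Mul(Add(5, Mul(-1, 4)), 451)) = Add(2, Mul(Add(5, -4), 451)) = Add(2, Mul(1, 451)) = Add(2, 451) = 453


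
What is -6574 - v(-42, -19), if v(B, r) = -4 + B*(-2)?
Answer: -6654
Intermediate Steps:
v(B, r) = -4 - 2*B
-6574 - v(-42, -19) = -6574 - (-4 - 2*(-42)) = -6574 - (-4 + 84) = -6574 - 1*80 = -6574 - 80 = -6654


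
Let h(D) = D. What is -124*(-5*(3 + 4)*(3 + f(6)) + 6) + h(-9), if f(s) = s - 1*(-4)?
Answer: 55667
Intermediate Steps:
f(s) = 4 + s (f(s) = s + 4 = 4 + s)
-124*(-5*(3 + 4)*(3 + f(6)) + 6) + h(-9) = -124*(-5*(3 + 4)*(3 + (4 + 6)) + 6) - 9 = -124*(-35*(3 + 10) + 6) - 9 = -124*(-35*13 + 6) - 9 = -124*(-5*91 + 6) - 9 = -124*(-455 + 6) - 9 = -124*(-449) - 9 = 55676 - 9 = 55667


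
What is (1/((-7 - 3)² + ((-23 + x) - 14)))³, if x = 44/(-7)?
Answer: 343/62570773 ≈ 5.4818e-6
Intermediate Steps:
x = -44/7 (x = 44*(-⅐) = -44/7 ≈ -6.2857)
(1/((-7 - 3)² + ((-23 + x) - 14)))³ = (1/((-7 - 3)² + ((-23 - 44/7) - 14)))³ = (1/((-10)² + (-205/7 - 14)))³ = (1/(100 - 303/7))³ = (1/(397/7))³ = (7/397)³ = 343/62570773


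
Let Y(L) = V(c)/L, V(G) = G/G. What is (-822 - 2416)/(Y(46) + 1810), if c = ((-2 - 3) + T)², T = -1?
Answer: -148948/83261 ≈ -1.7889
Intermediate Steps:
c = 36 (c = ((-2 - 3) - 1)² = (-5 - 1)² = (-6)² = 36)
V(G) = 1
Y(L) = 1/L
(-822 - 2416)/(Y(46) + 1810) = (-822 - 2416)/(1/46 + 1810) = -3238/(1/46 + 1810) = -3238/83261/46 = -3238*46/83261 = -148948/83261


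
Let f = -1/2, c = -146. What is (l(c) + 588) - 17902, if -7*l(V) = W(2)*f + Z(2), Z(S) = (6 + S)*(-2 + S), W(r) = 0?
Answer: -17314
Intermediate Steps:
Z(S) = (-2 + S)*(6 + S)
f = -½ (f = -1*½ = -½ ≈ -0.50000)
l(V) = 0 (l(V) = -(0*(-½) + (-12 + 2² + 4*2))/7 = -(0 + (-12 + 4 + 8))/7 = -(0 + 0)/7 = -⅐*0 = 0)
(l(c) + 588) - 17902 = (0 + 588) - 17902 = 588 - 17902 = -17314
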